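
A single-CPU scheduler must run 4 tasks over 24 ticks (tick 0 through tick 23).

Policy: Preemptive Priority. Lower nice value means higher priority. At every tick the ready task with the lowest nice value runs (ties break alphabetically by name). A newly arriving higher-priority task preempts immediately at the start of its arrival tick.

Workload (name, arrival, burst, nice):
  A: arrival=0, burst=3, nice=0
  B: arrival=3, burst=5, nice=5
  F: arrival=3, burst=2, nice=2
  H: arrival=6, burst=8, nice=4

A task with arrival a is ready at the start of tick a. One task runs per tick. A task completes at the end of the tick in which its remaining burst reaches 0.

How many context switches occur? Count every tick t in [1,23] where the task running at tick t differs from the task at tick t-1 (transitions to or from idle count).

t=0: ready={A} → run A
t=1: ready={A} → run A
t=2: ready={A} → run A
t=3: ready={B,F} → run F
t=4: ready={B,F} → run F
t=5: ready={B} → run B
t=6: ready={B,H} → run H
t=7: ready={B,H} → run H
t=8: ready={B,H} → run H
t=9: ready={B,H} → run H
t=10: ready={B,H} → run H
t=11: ready={B,H} → run H
t=12: ready={B,H} → run H
t=13: ready={B,H} → run H
t=14: ready={B} → run B
t=15: ready={B} → run B
t=16: ready={B} → run B
t=17: ready={B} → run B
t=18: (idle)
t=19: (idle)
t=20: (idle)
t=21: (idle)
t=22: (idle)
t=23: (idle)

context switches = 5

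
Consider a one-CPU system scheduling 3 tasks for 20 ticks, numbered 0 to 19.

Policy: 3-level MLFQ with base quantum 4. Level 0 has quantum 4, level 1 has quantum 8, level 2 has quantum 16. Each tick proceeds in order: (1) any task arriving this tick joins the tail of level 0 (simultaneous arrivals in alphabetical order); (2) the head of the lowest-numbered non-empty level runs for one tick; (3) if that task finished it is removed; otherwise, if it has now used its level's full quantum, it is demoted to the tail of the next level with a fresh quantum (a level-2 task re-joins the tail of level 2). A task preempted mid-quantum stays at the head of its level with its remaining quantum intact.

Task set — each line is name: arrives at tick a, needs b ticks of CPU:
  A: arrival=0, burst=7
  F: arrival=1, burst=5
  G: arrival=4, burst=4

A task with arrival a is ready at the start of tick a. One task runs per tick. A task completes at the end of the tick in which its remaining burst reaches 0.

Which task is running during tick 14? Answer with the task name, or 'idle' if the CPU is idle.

running at tick 14 = A

t=0: L0/L1/L2 = A/-/- → run A
t=1: L0/L1/L2 = AF/-/- → run A
t=2: L0/L1/L2 = AF/-/- → run A
t=3: L0/L1/L2 = AF/-/- → run A
t=4: L0/L1/L2 = FG/A/- → run F
t=5: L0/L1/L2 = FG/A/- → run F
t=6: L0/L1/L2 = FG/A/- → run F
t=7: L0/L1/L2 = FG/A/- → run F
t=8: L0/L1/L2 = G/AF/- → run G
t=9: L0/L1/L2 = G/AF/- → run G
t=10: L0/L1/L2 = G/AF/- → run G
t=11: L0/L1/L2 = G/AF/- → run G
t=12: L0/L1/L2 = -/AF/- → run A
t=13: L0/L1/L2 = -/AF/- → run A
t=14: L0/L1/L2 = -/AF/- → run A
t=15: L0/L1/L2 = -/F/- → run F
t=16: (idle)
t=17: (idle)
t=18: (idle)
t=19: (idle)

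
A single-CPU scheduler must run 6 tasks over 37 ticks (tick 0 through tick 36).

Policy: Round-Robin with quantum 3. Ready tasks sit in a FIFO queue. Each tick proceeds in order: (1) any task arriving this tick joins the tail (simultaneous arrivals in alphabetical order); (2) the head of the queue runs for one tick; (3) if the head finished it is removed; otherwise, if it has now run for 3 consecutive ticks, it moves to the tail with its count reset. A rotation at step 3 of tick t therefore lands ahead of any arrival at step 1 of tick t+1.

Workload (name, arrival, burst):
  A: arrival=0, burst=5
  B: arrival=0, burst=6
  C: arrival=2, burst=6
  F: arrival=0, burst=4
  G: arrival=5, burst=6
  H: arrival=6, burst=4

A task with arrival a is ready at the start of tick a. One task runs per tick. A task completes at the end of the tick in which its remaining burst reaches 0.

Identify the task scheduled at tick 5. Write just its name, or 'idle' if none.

running at tick 5 = B

t=0: queue=[A,B,F] q_used=0 → run A
t=1: queue=[A,B,F] q_used=1 → run A
t=2: queue=[A,B,F,C] q_used=2 → run A
t=3: queue=[B,F,C,A] q_used=0 → run B
t=4: queue=[B,F,C,A] q_used=1 → run B
t=5: queue=[B,F,C,A,G] q_used=2 → run B
t=6: queue=[F,C,A,G,B,H] q_used=0 → run F
t=7: queue=[F,C,A,G,B,H] q_used=1 → run F
t=8: queue=[F,C,A,G,B,H] q_used=2 → run F
t=9: queue=[C,A,G,B,H,F] q_used=0 → run C
t=10: queue=[C,A,G,B,H,F] q_used=1 → run C
t=11: queue=[C,A,G,B,H,F] q_used=2 → run C
t=12: queue=[A,G,B,H,F,C] q_used=0 → run A
t=13: queue=[A,G,B,H,F,C] q_used=1 → run A
t=14: queue=[G,B,H,F,C] q_used=0 → run G
t=15: queue=[G,B,H,F,C] q_used=1 → run G
t=16: queue=[G,B,H,F,C] q_used=2 → run G
t=17: queue=[B,H,F,C,G] q_used=0 → run B
t=18: queue=[B,H,F,C,G] q_used=1 → run B
t=19: queue=[B,H,F,C,G] q_used=2 → run B
t=20: queue=[H,F,C,G] q_used=0 → run H
t=21: queue=[H,F,C,G] q_used=1 → run H
t=22: queue=[H,F,C,G] q_used=2 → run H
t=23: queue=[F,C,G,H] q_used=0 → run F
t=24: queue=[C,G,H] q_used=0 → run C
t=25: queue=[C,G,H] q_used=1 → run C
t=26: queue=[C,G,H] q_used=2 → run C
t=27: queue=[G,H] q_used=0 → run G
t=28: queue=[G,H] q_used=1 → run G
t=29: queue=[G,H] q_used=2 → run G
t=30: queue=[H] q_used=0 → run H
t=31: (idle)
t=32: (idle)
t=33: (idle)
t=34: (idle)
t=35: (idle)
t=36: (idle)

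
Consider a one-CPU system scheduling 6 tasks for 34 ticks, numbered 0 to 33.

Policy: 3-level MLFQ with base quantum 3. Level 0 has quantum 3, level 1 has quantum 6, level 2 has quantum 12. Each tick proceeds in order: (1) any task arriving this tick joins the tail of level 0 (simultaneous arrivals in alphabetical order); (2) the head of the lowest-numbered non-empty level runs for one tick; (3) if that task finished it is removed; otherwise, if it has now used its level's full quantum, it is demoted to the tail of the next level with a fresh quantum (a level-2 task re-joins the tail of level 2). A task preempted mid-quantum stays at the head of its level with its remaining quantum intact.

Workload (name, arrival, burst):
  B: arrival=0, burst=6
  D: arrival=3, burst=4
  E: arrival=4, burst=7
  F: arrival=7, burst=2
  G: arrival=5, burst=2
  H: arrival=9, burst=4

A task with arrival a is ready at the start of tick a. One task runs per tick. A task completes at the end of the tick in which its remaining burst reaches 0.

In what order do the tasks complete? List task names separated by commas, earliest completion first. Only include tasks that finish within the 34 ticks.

t=0: L0/L1/L2 = B/-/- → run B
t=1: L0/L1/L2 = B/-/- → run B
t=2: L0/L1/L2 = B/-/- → run B
t=3: L0/L1/L2 = D/B/- → run D
t=4: L0/L1/L2 = DE/B/- → run D
t=5: L0/L1/L2 = DEG/B/- → run D
t=6: L0/L1/L2 = EG/BD/- → run E
t=7: L0/L1/L2 = EGF/BD/- → run E
t=8: L0/L1/L2 = EGF/BD/- → run E
t=9: L0/L1/L2 = GFH/BDE/- → run G
t=10: L0/L1/L2 = GFH/BDE/- → run G
t=11: L0/L1/L2 = FH/BDE/- → run F
t=12: L0/L1/L2 = FH/BDE/- → run F
t=13: L0/L1/L2 = H/BDE/- → run H
t=14: L0/L1/L2 = H/BDE/- → run H
t=15: L0/L1/L2 = H/BDE/- → run H
t=16: L0/L1/L2 = -/BDEH/- → run B
t=17: L0/L1/L2 = -/BDEH/- → run B
t=18: L0/L1/L2 = -/BDEH/- → run B
t=19: L0/L1/L2 = -/DEH/- → run D
t=20: L0/L1/L2 = -/EH/- → run E
t=21: L0/L1/L2 = -/EH/- → run E
t=22: L0/L1/L2 = -/EH/- → run E
t=23: L0/L1/L2 = -/EH/- → run E
t=24: L0/L1/L2 = -/H/- → run H
t=25: (idle)
t=26: (idle)
t=27: (idle)
t=28: (idle)
t=29: (idle)
t=30: (idle)
t=31: (idle)
t=32: (idle)
t=33: (idle)

completion order = G, F, B, D, E, H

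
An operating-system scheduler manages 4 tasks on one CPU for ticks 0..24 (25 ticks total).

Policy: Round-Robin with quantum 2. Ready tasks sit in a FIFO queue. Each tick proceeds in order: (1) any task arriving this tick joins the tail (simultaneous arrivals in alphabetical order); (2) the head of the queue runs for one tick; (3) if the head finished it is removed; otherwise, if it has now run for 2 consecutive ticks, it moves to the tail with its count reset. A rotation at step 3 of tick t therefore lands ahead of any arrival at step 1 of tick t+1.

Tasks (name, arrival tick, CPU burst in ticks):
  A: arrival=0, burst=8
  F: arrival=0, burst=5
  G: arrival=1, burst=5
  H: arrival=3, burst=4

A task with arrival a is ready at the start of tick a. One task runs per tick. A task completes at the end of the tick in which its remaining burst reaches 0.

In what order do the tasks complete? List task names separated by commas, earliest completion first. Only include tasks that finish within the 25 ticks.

completion order = H, F, G, A

t=0: queue=[A,F] q_used=0 → run A
t=1: queue=[A,F,G] q_used=1 → run A
t=2: queue=[F,G,A] q_used=0 → run F
t=3: queue=[F,G,A,H] q_used=1 → run F
t=4: queue=[G,A,H,F] q_used=0 → run G
t=5: queue=[G,A,H,F] q_used=1 → run G
t=6: queue=[A,H,F,G] q_used=0 → run A
t=7: queue=[A,H,F,G] q_used=1 → run A
t=8: queue=[H,F,G,A] q_used=0 → run H
t=9: queue=[H,F,G,A] q_used=1 → run H
t=10: queue=[F,G,A,H] q_used=0 → run F
t=11: queue=[F,G,A,H] q_used=1 → run F
t=12: queue=[G,A,H,F] q_used=0 → run G
t=13: queue=[G,A,H,F] q_used=1 → run G
t=14: queue=[A,H,F,G] q_used=0 → run A
t=15: queue=[A,H,F,G] q_used=1 → run A
t=16: queue=[H,F,G,A] q_used=0 → run H
t=17: queue=[H,F,G,A] q_used=1 → run H
t=18: queue=[F,G,A] q_used=0 → run F
t=19: queue=[G,A] q_used=0 → run G
t=20: queue=[A] q_used=0 → run A
t=21: queue=[A] q_used=1 → run A
t=22: (idle)
t=23: (idle)
t=24: (idle)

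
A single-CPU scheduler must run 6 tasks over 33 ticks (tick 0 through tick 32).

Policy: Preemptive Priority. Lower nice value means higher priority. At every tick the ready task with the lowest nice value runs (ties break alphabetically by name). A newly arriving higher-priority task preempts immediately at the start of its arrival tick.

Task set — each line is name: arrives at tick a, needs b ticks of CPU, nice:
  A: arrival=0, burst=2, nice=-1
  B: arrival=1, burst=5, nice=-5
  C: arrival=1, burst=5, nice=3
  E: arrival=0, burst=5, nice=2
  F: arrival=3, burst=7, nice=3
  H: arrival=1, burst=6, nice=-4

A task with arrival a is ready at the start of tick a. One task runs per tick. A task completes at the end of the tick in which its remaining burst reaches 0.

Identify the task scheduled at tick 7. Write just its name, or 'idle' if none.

t=0: ready={A,E} → run A
t=1: ready={A,B,C,E,H} → run B
t=2: ready={A,B,C,E,H} → run B
t=3: ready={A,B,C,E,F,H} → run B
t=4: ready={A,B,C,E,F,H} → run B
t=5: ready={A,B,C,E,F,H} → run B
t=6: ready={A,C,E,F,H} → run H
t=7: ready={A,C,E,F,H} → run H
t=8: ready={A,C,E,F,H} → run H
t=9: ready={A,C,E,F,H} → run H
t=10: ready={A,C,E,F,H} → run H
t=11: ready={A,C,E,F,H} → run H
t=12: ready={A,C,E,F} → run A
t=13: ready={C,E,F} → run E
t=14: ready={C,E,F} → run E
t=15: ready={C,E,F} → run E
t=16: ready={C,E,F} → run E
t=17: ready={C,E,F} → run E
t=18: ready={C,F} → run C
t=19: ready={C,F} → run C
t=20: ready={C,F} → run C
t=21: ready={C,F} → run C
t=22: ready={C,F} → run C
t=23: ready={F} → run F
t=24: ready={F} → run F
t=25: ready={F} → run F
t=26: ready={F} → run F
t=27: ready={F} → run F
t=28: ready={F} → run F
t=29: ready={F} → run F
t=30: (idle)
t=31: (idle)
t=32: (idle)

running at tick 7 = H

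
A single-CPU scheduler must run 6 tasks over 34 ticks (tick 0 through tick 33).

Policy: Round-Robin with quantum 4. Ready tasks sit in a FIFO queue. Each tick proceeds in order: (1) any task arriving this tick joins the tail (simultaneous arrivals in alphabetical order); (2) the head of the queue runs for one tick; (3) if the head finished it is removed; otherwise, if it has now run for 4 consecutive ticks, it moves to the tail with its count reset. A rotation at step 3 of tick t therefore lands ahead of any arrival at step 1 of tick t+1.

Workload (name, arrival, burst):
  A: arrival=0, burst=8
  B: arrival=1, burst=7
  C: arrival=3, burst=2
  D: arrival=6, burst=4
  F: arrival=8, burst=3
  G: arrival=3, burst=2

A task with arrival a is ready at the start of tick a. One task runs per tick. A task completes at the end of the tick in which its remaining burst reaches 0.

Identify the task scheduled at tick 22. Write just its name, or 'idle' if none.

t=0: queue=[A] q_used=0 → run A
t=1: queue=[A,B] q_used=1 → run A
t=2: queue=[A,B] q_used=2 → run A
t=3: queue=[A,B,C,G] q_used=3 → run A
t=4: queue=[B,C,G,A] q_used=0 → run B
t=5: queue=[B,C,G,A] q_used=1 → run B
t=6: queue=[B,C,G,A,D] q_used=2 → run B
t=7: queue=[B,C,G,A,D] q_used=3 → run B
t=8: queue=[C,G,A,D,B,F] q_used=0 → run C
t=9: queue=[C,G,A,D,B,F] q_used=1 → run C
t=10: queue=[G,A,D,B,F] q_used=0 → run G
t=11: queue=[G,A,D,B,F] q_used=1 → run G
t=12: queue=[A,D,B,F] q_used=0 → run A
t=13: queue=[A,D,B,F] q_used=1 → run A
t=14: queue=[A,D,B,F] q_used=2 → run A
t=15: queue=[A,D,B,F] q_used=3 → run A
t=16: queue=[D,B,F] q_used=0 → run D
t=17: queue=[D,B,F] q_used=1 → run D
t=18: queue=[D,B,F] q_used=2 → run D
t=19: queue=[D,B,F] q_used=3 → run D
t=20: queue=[B,F] q_used=0 → run B
t=21: queue=[B,F] q_used=1 → run B
t=22: queue=[B,F] q_used=2 → run B
t=23: queue=[F] q_used=0 → run F
t=24: queue=[F] q_used=1 → run F
t=25: queue=[F] q_used=2 → run F
t=26: (idle)
t=27: (idle)
t=28: (idle)
t=29: (idle)
t=30: (idle)
t=31: (idle)
t=32: (idle)
t=33: (idle)

running at tick 22 = B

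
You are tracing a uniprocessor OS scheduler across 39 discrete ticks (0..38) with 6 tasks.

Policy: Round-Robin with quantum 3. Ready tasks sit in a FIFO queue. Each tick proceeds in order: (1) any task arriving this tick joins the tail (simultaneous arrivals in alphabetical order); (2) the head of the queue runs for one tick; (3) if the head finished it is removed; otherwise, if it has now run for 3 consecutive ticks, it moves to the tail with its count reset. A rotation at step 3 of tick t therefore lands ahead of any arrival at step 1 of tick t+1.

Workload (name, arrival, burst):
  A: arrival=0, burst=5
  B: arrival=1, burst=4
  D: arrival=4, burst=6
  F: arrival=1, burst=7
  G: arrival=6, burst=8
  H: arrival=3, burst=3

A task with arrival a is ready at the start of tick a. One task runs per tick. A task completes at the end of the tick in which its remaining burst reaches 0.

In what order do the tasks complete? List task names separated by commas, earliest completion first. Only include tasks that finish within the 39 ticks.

completion order = A, H, B, D, F, G

t=0: queue=[A] q_used=0 → run A
t=1: queue=[A,B,F] q_used=1 → run A
t=2: queue=[A,B,F] q_used=2 → run A
t=3: queue=[B,F,A,H] q_used=0 → run B
t=4: queue=[B,F,A,H,D] q_used=1 → run B
t=5: queue=[B,F,A,H,D] q_used=2 → run B
t=6: queue=[F,A,H,D,B,G] q_used=0 → run F
t=7: queue=[F,A,H,D,B,G] q_used=1 → run F
t=8: queue=[F,A,H,D,B,G] q_used=2 → run F
t=9: queue=[A,H,D,B,G,F] q_used=0 → run A
t=10: queue=[A,H,D,B,G,F] q_used=1 → run A
t=11: queue=[H,D,B,G,F] q_used=0 → run H
t=12: queue=[H,D,B,G,F] q_used=1 → run H
t=13: queue=[H,D,B,G,F] q_used=2 → run H
t=14: queue=[D,B,G,F] q_used=0 → run D
t=15: queue=[D,B,G,F] q_used=1 → run D
t=16: queue=[D,B,G,F] q_used=2 → run D
t=17: queue=[B,G,F,D] q_used=0 → run B
t=18: queue=[G,F,D] q_used=0 → run G
t=19: queue=[G,F,D] q_used=1 → run G
t=20: queue=[G,F,D] q_used=2 → run G
t=21: queue=[F,D,G] q_used=0 → run F
t=22: queue=[F,D,G] q_used=1 → run F
t=23: queue=[F,D,G] q_used=2 → run F
t=24: queue=[D,G,F] q_used=0 → run D
t=25: queue=[D,G,F] q_used=1 → run D
t=26: queue=[D,G,F] q_used=2 → run D
t=27: queue=[G,F] q_used=0 → run G
t=28: queue=[G,F] q_used=1 → run G
t=29: queue=[G,F] q_used=2 → run G
t=30: queue=[F,G] q_used=0 → run F
t=31: queue=[G] q_used=0 → run G
t=32: queue=[G] q_used=1 → run G
t=33: (idle)
t=34: (idle)
t=35: (idle)
t=36: (idle)
t=37: (idle)
t=38: (idle)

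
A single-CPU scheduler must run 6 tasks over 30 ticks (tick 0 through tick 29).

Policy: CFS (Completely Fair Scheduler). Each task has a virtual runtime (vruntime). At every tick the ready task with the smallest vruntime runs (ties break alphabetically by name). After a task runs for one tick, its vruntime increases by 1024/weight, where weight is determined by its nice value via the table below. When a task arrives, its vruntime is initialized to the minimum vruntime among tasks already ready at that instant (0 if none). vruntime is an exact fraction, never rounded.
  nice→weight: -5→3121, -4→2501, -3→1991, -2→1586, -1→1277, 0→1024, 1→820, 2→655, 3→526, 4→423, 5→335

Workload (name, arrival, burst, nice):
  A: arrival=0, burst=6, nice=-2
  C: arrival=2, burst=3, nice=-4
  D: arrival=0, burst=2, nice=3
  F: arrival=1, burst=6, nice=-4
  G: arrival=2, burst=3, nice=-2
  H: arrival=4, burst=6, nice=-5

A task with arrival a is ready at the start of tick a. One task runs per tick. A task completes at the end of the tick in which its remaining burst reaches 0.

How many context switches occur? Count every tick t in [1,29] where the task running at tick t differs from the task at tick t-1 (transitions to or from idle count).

t=0: vr[A=0 D=0] → run A
t=1: vr[A=512/793 D=0 F=0] → run D
t=2: vr[A=512/793 C=0 D=512/263 F=0 G=0] → run C
t=3: vr[A=512/793 C=1024/2501 D=512/263 F=0 G=0] → run F
t=4: vr[A=512/793 C=1024/2501 D=512/263 F=1024/2501 G=0 H=0] → run G
t=5: vr[A=512/793 C=1024/2501 D=512/263 F=1024/2501 G=512/793 H=0] → run H
t=6: vr[A=512/793 C=1024/2501 D=512/263 F=1024/2501 G=512/793 H=1024/3121] → run H
t=7: vr[A=512/793 C=1024/2501 D=512/263 F=1024/2501 G=512/793 H=2048/3121] → run C
t=8: vr[A=512/793 C=2048/2501 D=512/263 F=1024/2501 G=512/793 H=2048/3121] → run F
t=9: vr[A=512/793 C=2048/2501 D=512/263 F=2048/2501 G=512/793 H=2048/3121] → run A
t=10: vr[A=1024/793 C=2048/2501 D=512/263 F=2048/2501 G=512/793 H=2048/3121] → run G
t=11: vr[A=1024/793 C=2048/2501 D=512/263 F=2048/2501 G=1024/793 H=2048/3121] → run H
t=12: vr[A=1024/793 C=2048/2501 D=512/263 F=2048/2501 G=1024/793 H=3072/3121] → run C
t=13: vr[A=1024/793 D=512/263 F=2048/2501 G=1024/793 H=3072/3121] → run F
t=14: vr[A=1024/793 D=512/263 F=3072/2501 G=1024/793 H=3072/3121] → run H
t=15: vr[A=1024/793 D=512/263 F=3072/2501 G=1024/793 H=4096/3121] → run F
t=16: vr[A=1024/793 D=512/263 F=4096/2501 G=1024/793 H=4096/3121] → run A
t=17: vr[A=1536/793 D=512/263 F=4096/2501 G=1024/793 H=4096/3121] → run G
t=18: vr[A=1536/793 D=512/263 F=4096/2501 H=4096/3121] → run H
t=19: vr[A=1536/793 D=512/263 F=4096/2501 H=5120/3121] → run F
t=20: vr[A=1536/793 D=512/263 F=5120/2501 H=5120/3121] → run H
t=21: vr[A=1536/793 D=512/263 F=5120/2501] → run A
t=22: vr[A=2048/793 D=512/263 F=5120/2501] → run D
t=23: vr[A=2048/793 F=5120/2501] → run F
t=24: vr[A=2048/793] → run A
t=25: vr[A=2560/793] → run A
t=26: (idle)
t=27: (idle)
t=28: (idle)
t=29: (idle)

context switches = 24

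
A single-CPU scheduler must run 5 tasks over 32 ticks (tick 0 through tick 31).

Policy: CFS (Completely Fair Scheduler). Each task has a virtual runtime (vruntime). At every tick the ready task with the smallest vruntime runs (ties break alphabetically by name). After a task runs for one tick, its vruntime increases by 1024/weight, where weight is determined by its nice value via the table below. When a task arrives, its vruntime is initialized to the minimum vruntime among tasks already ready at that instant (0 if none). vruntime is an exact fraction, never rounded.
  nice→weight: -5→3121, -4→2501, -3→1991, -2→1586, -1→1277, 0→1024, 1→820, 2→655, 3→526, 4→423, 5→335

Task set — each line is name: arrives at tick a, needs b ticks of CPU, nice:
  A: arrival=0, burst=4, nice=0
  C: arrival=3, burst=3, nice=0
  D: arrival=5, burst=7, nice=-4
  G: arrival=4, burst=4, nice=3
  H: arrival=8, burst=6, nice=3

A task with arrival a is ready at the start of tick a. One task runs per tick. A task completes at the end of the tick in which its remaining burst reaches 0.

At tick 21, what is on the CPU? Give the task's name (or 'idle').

running at tick 21 = H

t=0: vr[A=0] → run A
t=1: vr[A=1] → run A
t=2: vr[A=2] → run A
t=3: vr[A=3 C=3] → run A
t=4: vr[C=3 G=3] → run C
t=5: vr[C=4 D=3 G=3] → run D
t=6: vr[C=4 D=8527/2501 G=3] → run G
t=7: vr[C=4 D=8527/2501 G=1301/263] → run D
t=8: vr[C=4 D=9551/2501 G=1301/263 H=9551/2501] → run D
t=9: vr[C=4 D=10575/2501 G=1301/263 H=9551/2501] → run H
t=10: vr[C=4 D=10575/2501 G=1301/263 H=3792425/657763] → run C
t=11: vr[C=5 D=10575/2501 G=1301/263 H=3792425/657763] → run D
t=12: vr[C=5 D=11599/2501 G=1301/263 H=3792425/657763] → run D
t=13: vr[C=5 D=12623/2501 G=1301/263 H=3792425/657763] → run G
t=14: vr[C=5 D=12623/2501 G=1813/263 H=3792425/657763] → run C
t=15: vr[D=12623/2501 G=1813/263 H=3792425/657763] → run D
t=16: vr[D=13647/2501 G=1813/263 H=3792425/657763] → run D
t=17: vr[G=1813/263 H=3792425/657763] → run H
t=18: vr[G=1813/263 H=5072937/657763] → run G
t=19: vr[G=2325/263 H=5072937/657763] → run H
t=20: vr[G=2325/263 H=6353449/657763] → run G
t=21: vr[H=6353449/657763] → run H
t=22: vr[H=7633961/657763] → run H
t=23: vr[H=8914473/657763] → run H
t=24: (idle)
t=25: (idle)
t=26: (idle)
t=27: (idle)
t=28: (idle)
t=29: (idle)
t=30: (idle)
t=31: (idle)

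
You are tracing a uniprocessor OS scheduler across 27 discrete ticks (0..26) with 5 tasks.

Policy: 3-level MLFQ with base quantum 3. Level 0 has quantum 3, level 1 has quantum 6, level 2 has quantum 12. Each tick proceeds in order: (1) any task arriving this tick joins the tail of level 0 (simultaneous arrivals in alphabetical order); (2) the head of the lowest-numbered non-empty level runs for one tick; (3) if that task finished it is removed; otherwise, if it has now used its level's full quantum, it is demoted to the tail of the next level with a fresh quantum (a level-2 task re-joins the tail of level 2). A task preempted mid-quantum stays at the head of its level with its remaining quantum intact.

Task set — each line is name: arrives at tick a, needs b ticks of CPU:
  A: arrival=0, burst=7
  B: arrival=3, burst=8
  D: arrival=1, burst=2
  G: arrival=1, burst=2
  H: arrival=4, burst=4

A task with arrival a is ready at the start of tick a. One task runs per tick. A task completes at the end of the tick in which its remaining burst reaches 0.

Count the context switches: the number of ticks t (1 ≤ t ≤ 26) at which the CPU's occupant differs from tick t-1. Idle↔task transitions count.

t=0: L0/L1/L2 = A/-/- → run A
t=1: L0/L1/L2 = ADG/-/- → run A
t=2: L0/L1/L2 = ADG/-/- → run A
t=3: L0/L1/L2 = DGB/A/- → run D
t=4: L0/L1/L2 = DGBH/A/- → run D
t=5: L0/L1/L2 = GBH/A/- → run G
t=6: L0/L1/L2 = GBH/A/- → run G
t=7: L0/L1/L2 = BH/A/- → run B
t=8: L0/L1/L2 = BH/A/- → run B
t=9: L0/L1/L2 = BH/A/- → run B
t=10: L0/L1/L2 = H/AB/- → run H
t=11: L0/L1/L2 = H/AB/- → run H
t=12: L0/L1/L2 = H/AB/- → run H
t=13: L0/L1/L2 = -/ABH/- → run A
t=14: L0/L1/L2 = -/ABH/- → run A
t=15: L0/L1/L2 = -/ABH/- → run A
t=16: L0/L1/L2 = -/ABH/- → run A
t=17: L0/L1/L2 = -/BH/- → run B
t=18: L0/L1/L2 = -/BH/- → run B
t=19: L0/L1/L2 = -/BH/- → run B
t=20: L0/L1/L2 = -/BH/- → run B
t=21: L0/L1/L2 = -/BH/- → run B
t=22: L0/L1/L2 = -/H/- → run H
t=23: (idle)
t=24: (idle)
t=25: (idle)
t=26: (idle)

context switches = 8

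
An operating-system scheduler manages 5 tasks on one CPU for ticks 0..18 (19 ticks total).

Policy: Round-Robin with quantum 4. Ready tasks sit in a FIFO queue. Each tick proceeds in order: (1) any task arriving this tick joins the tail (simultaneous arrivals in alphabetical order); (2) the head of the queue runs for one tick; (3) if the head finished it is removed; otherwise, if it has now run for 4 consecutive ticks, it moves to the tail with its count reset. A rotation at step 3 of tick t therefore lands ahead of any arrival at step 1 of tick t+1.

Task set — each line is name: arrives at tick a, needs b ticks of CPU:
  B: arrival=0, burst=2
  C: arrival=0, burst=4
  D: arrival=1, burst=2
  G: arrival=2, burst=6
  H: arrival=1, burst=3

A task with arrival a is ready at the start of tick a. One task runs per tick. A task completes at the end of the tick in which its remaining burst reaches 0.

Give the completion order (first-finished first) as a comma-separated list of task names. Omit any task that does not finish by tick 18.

t=0: queue=[B,C] q_used=0 → run B
t=1: queue=[B,C,D,H] q_used=1 → run B
t=2: queue=[C,D,H,G] q_used=0 → run C
t=3: queue=[C,D,H,G] q_used=1 → run C
t=4: queue=[C,D,H,G] q_used=2 → run C
t=5: queue=[C,D,H,G] q_used=3 → run C
t=6: queue=[D,H,G] q_used=0 → run D
t=7: queue=[D,H,G] q_used=1 → run D
t=8: queue=[H,G] q_used=0 → run H
t=9: queue=[H,G] q_used=1 → run H
t=10: queue=[H,G] q_used=2 → run H
t=11: queue=[G] q_used=0 → run G
t=12: queue=[G] q_used=1 → run G
t=13: queue=[G] q_used=2 → run G
t=14: queue=[G] q_used=3 → run G
t=15: queue=[G] q_used=0 → run G
t=16: queue=[G] q_used=1 → run G
t=17: (idle)
t=18: (idle)

completion order = B, C, D, H, G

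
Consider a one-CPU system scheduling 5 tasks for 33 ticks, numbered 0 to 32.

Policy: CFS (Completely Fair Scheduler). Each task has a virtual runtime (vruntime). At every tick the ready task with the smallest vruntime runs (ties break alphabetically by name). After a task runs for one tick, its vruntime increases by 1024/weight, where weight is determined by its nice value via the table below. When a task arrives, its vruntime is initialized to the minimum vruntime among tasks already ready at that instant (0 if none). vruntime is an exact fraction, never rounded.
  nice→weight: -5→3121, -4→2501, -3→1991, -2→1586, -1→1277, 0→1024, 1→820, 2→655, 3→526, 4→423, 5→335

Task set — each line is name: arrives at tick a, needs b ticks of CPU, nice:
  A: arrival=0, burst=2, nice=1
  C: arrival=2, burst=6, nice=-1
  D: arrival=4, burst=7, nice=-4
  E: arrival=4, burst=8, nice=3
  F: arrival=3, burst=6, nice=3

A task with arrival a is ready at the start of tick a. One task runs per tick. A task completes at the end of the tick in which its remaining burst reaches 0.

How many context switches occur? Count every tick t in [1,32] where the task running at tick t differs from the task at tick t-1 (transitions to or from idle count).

context switches = 25

t=0: vr[A=0] → run A
t=1: vr[A=256/205] → run A
t=2: vr[C=0] → run C
t=3: vr[C=1024/1277 F=1024/1277] → run C
t=4: vr[C=2048/1277 D=1024/1277 E=1024/1277 F=1024/1277] → run D
t=5: vr[C=2048/1277 D=3868672/3193777 E=1024/1277 F=1024/1277] → run E
t=6: vr[C=2048/1277 D=3868672/3193777 E=923136/335851 F=1024/1277] → run F
t=7: vr[C=2048/1277 D=3868672/3193777 E=923136/335851 F=923136/335851] → run D
t=8: vr[C=2048/1277 D=5176320/3193777 E=923136/335851 F=923136/335851] → run C
t=9: vr[C=3072/1277 D=5176320/3193777 E=923136/335851 F=923136/335851] → run D
t=10: vr[C=3072/1277 D=6483968/3193777 E=923136/335851 F=923136/335851] → run D
t=11: vr[C=3072/1277 D=7791616/3193777 E=923136/335851 F=923136/335851] → run C
t=12: vr[C=4096/1277 D=7791616/3193777 E=923136/335851 F=923136/335851] → run D
t=13: vr[C=4096/1277 D=9099264/3193777 E=923136/335851 F=923136/335851] → run E
t=14: vr[C=4096/1277 D=9099264/3193777 E=1576960/335851 F=923136/335851] → run F
t=15: vr[C=4096/1277 D=9099264/3193777 E=1576960/335851 F=1576960/335851] → run D
t=16: vr[C=4096/1277 D=10406912/3193777 E=1576960/335851 F=1576960/335851] → run C
t=17: vr[C=5120/1277 D=10406912/3193777 E=1576960/335851 F=1576960/335851] → run D
t=18: vr[C=5120/1277 E=1576960/335851 F=1576960/335851] → run C
t=19: vr[E=1576960/335851 F=1576960/335851] → run E
t=20: vr[E=2230784/335851 F=1576960/335851] → run F
t=21: vr[E=2230784/335851 F=2230784/335851] → run E
t=22: vr[E=2884608/335851 F=2230784/335851] → run F
t=23: vr[E=2884608/335851 F=2884608/335851] → run E
t=24: vr[E=3538432/335851 F=2884608/335851] → run F
t=25: vr[E=3538432/335851 F=3538432/335851] → run E
t=26: vr[E=4192256/335851 F=3538432/335851] → run F
t=27: vr[E=4192256/335851] → run E
t=28: vr[E=4846080/335851] → run E
t=29: (idle)
t=30: (idle)
t=31: (idle)
t=32: (idle)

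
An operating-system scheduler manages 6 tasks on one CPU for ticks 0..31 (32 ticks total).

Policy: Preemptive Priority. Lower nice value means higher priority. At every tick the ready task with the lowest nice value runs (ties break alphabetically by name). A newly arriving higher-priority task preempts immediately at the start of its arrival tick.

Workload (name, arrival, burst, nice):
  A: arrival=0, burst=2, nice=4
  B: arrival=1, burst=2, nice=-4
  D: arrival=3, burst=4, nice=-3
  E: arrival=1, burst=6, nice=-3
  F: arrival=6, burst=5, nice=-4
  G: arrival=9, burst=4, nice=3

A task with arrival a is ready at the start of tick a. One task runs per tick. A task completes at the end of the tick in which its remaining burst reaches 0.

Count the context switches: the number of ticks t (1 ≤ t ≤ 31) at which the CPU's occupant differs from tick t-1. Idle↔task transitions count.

t=0: ready={A} → run A
t=1: ready={A,B,E} → run B
t=2: ready={A,B,E} → run B
t=3: ready={A,D,E} → run D
t=4: ready={A,D,E} → run D
t=5: ready={A,D,E} → run D
t=6: ready={A,D,E,F} → run F
t=7: ready={A,D,E,F} → run F
t=8: ready={A,D,E,F} → run F
t=9: ready={A,D,E,F,G} → run F
t=10: ready={A,D,E,F,G} → run F
t=11: ready={A,D,E,G} → run D
t=12: ready={A,E,G} → run E
t=13: ready={A,E,G} → run E
t=14: ready={A,E,G} → run E
t=15: ready={A,E,G} → run E
t=16: ready={A,E,G} → run E
t=17: ready={A,E,G} → run E
t=18: ready={A,G} → run G
t=19: ready={A,G} → run G
t=20: ready={A,G} → run G
t=21: ready={A,G} → run G
t=22: ready={A} → run A
t=23: (idle)
t=24: (idle)
t=25: (idle)
t=26: (idle)
t=27: (idle)
t=28: (idle)
t=29: (idle)
t=30: (idle)
t=31: (idle)

context switches = 8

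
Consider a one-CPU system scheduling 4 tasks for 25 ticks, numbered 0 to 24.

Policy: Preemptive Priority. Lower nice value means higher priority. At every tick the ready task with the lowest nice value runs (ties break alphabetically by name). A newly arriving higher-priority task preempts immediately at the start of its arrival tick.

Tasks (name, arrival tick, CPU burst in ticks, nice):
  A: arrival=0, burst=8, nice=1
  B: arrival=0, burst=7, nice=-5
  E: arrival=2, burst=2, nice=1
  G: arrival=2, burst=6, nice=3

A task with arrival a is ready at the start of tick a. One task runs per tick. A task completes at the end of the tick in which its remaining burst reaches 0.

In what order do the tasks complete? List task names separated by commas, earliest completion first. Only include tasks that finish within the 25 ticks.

t=0: ready={A,B} → run B
t=1: ready={A,B} → run B
t=2: ready={A,B,E,G} → run B
t=3: ready={A,B,E,G} → run B
t=4: ready={A,B,E,G} → run B
t=5: ready={A,B,E,G} → run B
t=6: ready={A,B,E,G} → run B
t=7: ready={A,E,G} → run A
t=8: ready={A,E,G} → run A
t=9: ready={A,E,G} → run A
t=10: ready={A,E,G} → run A
t=11: ready={A,E,G} → run A
t=12: ready={A,E,G} → run A
t=13: ready={A,E,G} → run A
t=14: ready={A,E,G} → run A
t=15: ready={E,G} → run E
t=16: ready={E,G} → run E
t=17: ready={G} → run G
t=18: ready={G} → run G
t=19: ready={G} → run G
t=20: ready={G} → run G
t=21: ready={G} → run G
t=22: ready={G} → run G
t=23: (idle)
t=24: (idle)

completion order = B, A, E, G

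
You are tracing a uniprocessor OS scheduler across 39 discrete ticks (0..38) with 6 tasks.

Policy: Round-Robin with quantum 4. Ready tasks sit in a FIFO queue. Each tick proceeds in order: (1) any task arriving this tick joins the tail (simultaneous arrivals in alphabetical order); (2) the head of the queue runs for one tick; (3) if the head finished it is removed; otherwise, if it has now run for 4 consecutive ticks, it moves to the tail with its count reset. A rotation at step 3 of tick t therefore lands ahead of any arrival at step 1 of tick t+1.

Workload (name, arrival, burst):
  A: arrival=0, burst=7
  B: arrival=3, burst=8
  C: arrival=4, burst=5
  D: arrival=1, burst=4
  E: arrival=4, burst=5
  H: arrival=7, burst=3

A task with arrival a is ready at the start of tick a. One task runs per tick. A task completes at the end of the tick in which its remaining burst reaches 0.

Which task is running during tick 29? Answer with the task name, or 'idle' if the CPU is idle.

running at tick 29 = B

t=0: queue=[A] q_used=0 → run A
t=1: queue=[A,D] q_used=1 → run A
t=2: queue=[A,D] q_used=2 → run A
t=3: queue=[A,D,B] q_used=3 → run A
t=4: queue=[D,B,A,C,E] q_used=0 → run D
t=5: queue=[D,B,A,C,E] q_used=1 → run D
t=6: queue=[D,B,A,C,E] q_used=2 → run D
t=7: queue=[D,B,A,C,E,H] q_used=3 → run D
t=8: queue=[B,A,C,E,H] q_used=0 → run B
t=9: queue=[B,A,C,E,H] q_used=1 → run B
t=10: queue=[B,A,C,E,H] q_used=2 → run B
t=11: queue=[B,A,C,E,H] q_used=3 → run B
t=12: queue=[A,C,E,H,B] q_used=0 → run A
t=13: queue=[A,C,E,H,B] q_used=1 → run A
t=14: queue=[A,C,E,H,B] q_used=2 → run A
t=15: queue=[C,E,H,B] q_used=0 → run C
t=16: queue=[C,E,H,B] q_used=1 → run C
t=17: queue=[C,E,H,B] q_used=2 → run C
t=18: queue=[C,E,H,B] q_used=3 → run C
t=19: queue=[E,H,B,C] q_used=0 → run E
t=20: queue=[E,H,B,C] q_used=1 → run E
t=21: queue=[E,H,B,C] q_used=2 → run E
t=22: queue=[E,H,B,C] q_used=3 → run E
t=23: queue=[H,B,C,E] q_used=0 → run H
t=24: queue=[H,B,C,E] q_used=1 → run H
t=25: queue=[H,B,C,E] q_used=2 → run H
t=26: queue=[B,C,E] q_used=0 → run B
t=27: queue=[B,C,E] q_used=1 → run B
t=28: queue=[B,C,E] q_used=2 → run B
t=29: queue=[B,C,E] q_used=3 → run B
t=30: queue=[C,E] q_used=0 → run C
t=31: queue=[E] q_used=0 → run E
t=32: (idle)
t=33: (idle)
t=34: (idle)
t=35: (idle)
t=36: (idle)
t=37: (idle)
t=38: (idle)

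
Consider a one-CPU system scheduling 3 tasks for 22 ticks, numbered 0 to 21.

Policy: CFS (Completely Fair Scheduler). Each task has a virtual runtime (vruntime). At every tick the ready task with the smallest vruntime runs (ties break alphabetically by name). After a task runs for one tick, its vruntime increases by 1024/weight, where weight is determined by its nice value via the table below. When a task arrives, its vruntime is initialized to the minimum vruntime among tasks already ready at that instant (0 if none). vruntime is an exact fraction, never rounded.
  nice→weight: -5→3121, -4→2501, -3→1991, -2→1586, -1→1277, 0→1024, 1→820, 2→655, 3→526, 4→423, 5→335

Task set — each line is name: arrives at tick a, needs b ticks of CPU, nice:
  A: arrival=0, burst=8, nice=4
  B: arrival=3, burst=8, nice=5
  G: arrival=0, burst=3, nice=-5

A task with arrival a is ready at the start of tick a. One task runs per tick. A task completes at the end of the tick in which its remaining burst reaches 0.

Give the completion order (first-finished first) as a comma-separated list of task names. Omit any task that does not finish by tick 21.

t=0: vr[A=0 G=0] → run A
t=1: vr[A=1024/423 G=0] → run G
t=2: vr[A=1024/423 G=1024/3121] → run G
t=3: vr[A=1024/423 B=2048/3121 G=2048/3121] → run B
t=4: vr[A=1024/423 B=3881984/1045535 G=2048/3121] → run G
t=5: vr[A=1024/423 B=3881984/1045535] → run A
t=6: vr[A=2048/423 B=3881984/1045535] → run B
t=7: vr[A=2048/423 B=7077888/1045535] → run A
t=8: vr[A=1024/141 B=7077888/1045535] → run B
t=9: vr[A=1024/141 B=10273792/1045535] → run A
t=10: vr[A=4096/423 B=10273792/1045535] → run A
t=11: vr[A=5120/423 B=10273792/1045535] → run B
t=12: vr[A=5120/423 B=13469696/1045535] → run A
t=13: vr[A=2048/141 B=13469696/1045535] → run B
t=14: vr[A=2048/141 B=3333120/209107] → run A
t=15: vr[A=7168/423 B=3333120/209107] → run B
t=16: vr[A=7168/423 B=19861504/1045535] → run A
t=17: vr[B=19861504/1045535] → run B
t=18: vr[B=23057408/1045535] → run B
t=19: (idle)
t=20: (idle)
t=21: (idle)

completion order = G, A, B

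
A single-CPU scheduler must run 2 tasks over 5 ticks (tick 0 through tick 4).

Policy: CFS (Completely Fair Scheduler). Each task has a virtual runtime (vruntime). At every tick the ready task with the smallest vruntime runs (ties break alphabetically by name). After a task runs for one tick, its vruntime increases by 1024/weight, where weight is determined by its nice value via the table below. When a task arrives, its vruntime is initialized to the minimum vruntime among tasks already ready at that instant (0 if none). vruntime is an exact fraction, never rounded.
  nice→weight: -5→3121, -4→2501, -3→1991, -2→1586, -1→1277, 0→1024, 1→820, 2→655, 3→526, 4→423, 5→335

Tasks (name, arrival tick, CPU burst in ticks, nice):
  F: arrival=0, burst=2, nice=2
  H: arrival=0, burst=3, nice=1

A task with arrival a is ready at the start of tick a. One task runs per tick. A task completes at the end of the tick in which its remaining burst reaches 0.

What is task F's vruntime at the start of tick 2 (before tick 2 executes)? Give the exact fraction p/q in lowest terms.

vruntime(F, start of tick 2) = 1024/655

t=0: vr[F=0 H=0] → run F
t=1: vr[F=1024/655 H=0] → run H
t=2: vr[F=1024/655 H=256/205] → run H
t=3: vr[F=1024/655 H=512/205] → run F
t=4: vr[H=512/205] → run H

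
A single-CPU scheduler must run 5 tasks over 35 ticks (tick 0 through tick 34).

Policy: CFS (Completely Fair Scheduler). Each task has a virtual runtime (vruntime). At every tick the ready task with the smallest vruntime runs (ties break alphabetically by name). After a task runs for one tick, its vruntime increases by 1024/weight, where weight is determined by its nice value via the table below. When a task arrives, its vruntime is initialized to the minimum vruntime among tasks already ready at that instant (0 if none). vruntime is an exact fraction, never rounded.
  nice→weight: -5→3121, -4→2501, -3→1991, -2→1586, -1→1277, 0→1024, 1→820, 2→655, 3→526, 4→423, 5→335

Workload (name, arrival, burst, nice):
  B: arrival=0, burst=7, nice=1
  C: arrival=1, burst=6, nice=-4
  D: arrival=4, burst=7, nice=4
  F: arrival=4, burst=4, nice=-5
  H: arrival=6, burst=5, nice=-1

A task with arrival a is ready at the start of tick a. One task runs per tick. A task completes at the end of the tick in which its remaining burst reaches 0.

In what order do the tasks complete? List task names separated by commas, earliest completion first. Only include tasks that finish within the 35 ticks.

completion order = F, C, H, B, D

t=0: vr[B=0] → run B
t=1: vr[B=256/205 C=256/205] → run B
t=2: vr[B=512/205 C=256/205] → run C
t=3: vr[B=512/205 C=20736/12505] → run C
t=4: vr[B=512/205 C=25856/12505 D=25856/12505 F=25856/12505] → run C
t=5: vr[B=512/205 C=30976/12505 D=25856/12505 F=25856/12505] → run D
t=6: vr[B=512/205 C=30976/12505 D=23742208/5289615 F=25856/12505 H=25856/12505] → run F
t=7: vr[B=512/205 C=30976/12505 D=23742208/5289615 F=93501696/39028105 H=25856/12505] → run H
t=8: vr[B=512/205 C=30976/12505 D=23742208/5289615 F=93501696/39028105 H=45823232/15968885] → run F
t=9: vr[B=512/205 C=30976/12505 D=23742208/5289615 F=106306816/39028105 H=45823232/15968885] → run C
t=10: vr[B=512/205 C=36096/12505 D=23742208/5289615 F=106306816/39028105 H=45823232/15968885] → run B
t=11: vr[B=768/205 C=36096/12505 D=23742208/5289615 F=106306816/39028105 H=45823232/15968885] → run F
t=12: vr[B=768/205 C=36096/12505 D=23742208/5289615 F=119111936/39028105 H=45823232/15968885] → run H
t=13: vr[B=768/205 C=36096/12505 D=23742208/5289615 F=119111936/39028105 H=58628352/15968885] → run C
t=14: vr[B=768/205 C=41216/12505 D=23742208/5289615 F=119111936/39028105 H=58628352/15968885] → run F
t=15: vr[B=768/205 C=41216/12505 D=23742208/5289615 H=58628352/15968885] → run C
t=16: vr[B=768/205 D=23742208/5289615 H=58628352/15968885] → run H
t=17: vr[B=768/205 D=23742208/5289615 H=71433472/15968885] → run B
t=18: vr[B=1024/205 D=23742208/5289615 H=71433472/15968885] → run H
t=19: vr[B=1024/205 D=23742208/5289615 H=84238592/15968885] → run D
t=20: vr[B=1024/205 D=36547328/5289615 H=84238592/15968885] → run B
t=21: vr[B=256/41 D=36547328/5289615 H=84238592/15968885] → run H
t=22: vr[B=256/41 D=36547328/5289615] → run B
t=23: vr[B=1536/205 D=36547328/5289615] → run D
t=24: vr[B=1536/205 D=16450816/1763205] → run B
t=25: vr[D=16450816/1763205] → run D
t=26: vr[D=62157568/5289615] → run D
t=27: vr[D=74962688/5289615] → run D
t=28: vr[D=29255936/1763205] → run D
t=29: (idle)
t=30: (idle)
t=31: (idle)
t=32: (idle)
t=33: (idle)
t=34: (idle)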